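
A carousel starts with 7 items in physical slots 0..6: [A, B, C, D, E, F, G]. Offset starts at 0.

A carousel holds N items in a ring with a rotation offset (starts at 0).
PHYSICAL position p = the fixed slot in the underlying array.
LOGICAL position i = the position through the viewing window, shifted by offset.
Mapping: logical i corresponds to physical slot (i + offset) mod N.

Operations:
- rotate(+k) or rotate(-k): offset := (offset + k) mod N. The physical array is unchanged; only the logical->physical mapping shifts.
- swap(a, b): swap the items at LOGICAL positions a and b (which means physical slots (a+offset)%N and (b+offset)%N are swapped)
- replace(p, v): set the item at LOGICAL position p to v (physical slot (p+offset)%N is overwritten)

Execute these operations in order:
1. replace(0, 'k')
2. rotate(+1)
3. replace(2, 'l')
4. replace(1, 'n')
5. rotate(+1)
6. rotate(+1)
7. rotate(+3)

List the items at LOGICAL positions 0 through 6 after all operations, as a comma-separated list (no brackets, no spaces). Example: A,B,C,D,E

Answer: G,k,B,n,l,E,F

Derivation:
After op 1 (replace(0, 'k')): offset=0, physical=[k,B,C,D,E,F,G], logical=[k,B,C,D,E,F,G]
After op 2 (rotate(+1)): offset=1, physical=[k,B,C,D,E,F,G], logical=[B,C,D,E,F,G,k]
After op 3 (replace(2, 'l')): offset=1, physical=[k,B,C,l,E,F,G], logical=[B,C,l,E,F,G,k]
After op 4 (replace(1, 'n')): offset=1, physical=[k,B,n,l,E,F,G], logical=[B,n,l,E,F,G,k]
After op 5 (rotate(+1)): offset=2, physical=[k,B,n,l,E,F,G], logical=[n,l,E,F,G,k,B]
After op 6 (rotate(+1)): offset=3, physical=[k,B,n,l,E,F,G], logical=[l,E,F,G,k,B,n]
After op 7 (rotate(+3)): offset=6, physical=[k,B,n,l,E,F,G], logical=[G,k,B,n,l,E,F]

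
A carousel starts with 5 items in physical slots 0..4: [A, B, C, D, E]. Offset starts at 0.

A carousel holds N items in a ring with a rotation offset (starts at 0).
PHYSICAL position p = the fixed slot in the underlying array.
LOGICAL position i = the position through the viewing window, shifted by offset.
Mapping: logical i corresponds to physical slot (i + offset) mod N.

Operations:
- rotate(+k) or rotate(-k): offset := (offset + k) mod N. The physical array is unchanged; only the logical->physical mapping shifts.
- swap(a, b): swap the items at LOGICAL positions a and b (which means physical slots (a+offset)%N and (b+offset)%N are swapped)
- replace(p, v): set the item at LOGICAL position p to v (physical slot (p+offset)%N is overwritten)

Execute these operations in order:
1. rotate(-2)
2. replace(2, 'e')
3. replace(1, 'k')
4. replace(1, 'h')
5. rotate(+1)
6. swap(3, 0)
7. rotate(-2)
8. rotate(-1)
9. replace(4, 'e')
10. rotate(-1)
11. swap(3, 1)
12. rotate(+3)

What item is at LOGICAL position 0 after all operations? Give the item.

Answer: B

Derivation:
After op 1 (rotate(-2)): offset=3, physical=[A,B,C,D,E], logical=[D,E,A,B,C]
After op 2 (replace(2, 'e')): offset=3, physical=[e,B,C,D,E], logical=[D,E,e,B,C]
After op 3 (replace(1, 'k')): offset=3, physical=[e,B,C,D,k], logical=[D,k,e,B,C]
After op 4 (replace(1, 'h')): offset=3, physical=[e,B,C,D,h], logical=[D,h,e,B,C]
After op 5 (rotate(+1)): offset=4, physical=[e,B,C,D,h], logical=[h,e,B,C,D]
After op 6 (swap(3, 0)): offset=4, physical=[e,B,h,D,C], logical=[C,e,B,h,D]
After op 7 (rotate(-2)): offset=2, physical=[e,B,h,D,C], logical=[h,D,C,e,B]
After op 8 (rotate(-1)): offset=1, physical=[e,B,h,D,C], logical=[B,h,D,C,e]
After op 9 (replace(4, 'e')): offset=1, physical=[e,B,h,D,C], logical=[B,h,D,C,e]
After op 10 (rotate(-1)): offset=0, physical=[e,B,h,D,C], logical=[e,B,h,D,C]
After op 11 (swap(3, 1)): offset=0, physical=[e,D,h,B,C], logical=[e,D,h,B,C]
After op 12 (rotate(+3)): offset=3, physical=[e,D,h,B,C], logical=[B,C,e,D,h]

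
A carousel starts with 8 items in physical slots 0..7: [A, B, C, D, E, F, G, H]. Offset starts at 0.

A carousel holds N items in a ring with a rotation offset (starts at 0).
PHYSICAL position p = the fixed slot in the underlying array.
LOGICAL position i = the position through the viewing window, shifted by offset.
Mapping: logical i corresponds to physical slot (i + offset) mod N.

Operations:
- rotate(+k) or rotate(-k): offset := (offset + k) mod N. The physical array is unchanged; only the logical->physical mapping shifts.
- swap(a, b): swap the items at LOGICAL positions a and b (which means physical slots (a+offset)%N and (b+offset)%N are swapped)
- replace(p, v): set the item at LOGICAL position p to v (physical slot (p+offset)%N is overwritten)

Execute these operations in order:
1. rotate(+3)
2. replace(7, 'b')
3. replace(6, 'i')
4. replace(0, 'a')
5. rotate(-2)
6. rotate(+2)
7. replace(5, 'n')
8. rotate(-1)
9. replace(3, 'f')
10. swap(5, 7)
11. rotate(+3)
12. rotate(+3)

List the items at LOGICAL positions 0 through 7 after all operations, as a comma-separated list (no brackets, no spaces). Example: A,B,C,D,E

Answer: n,H,b,a,E,f,G,i

Derivation:
After op 1 (rotate(+3)): offset=3, physical=[A,B,C,D,E,F,G,H], logical=[D,E,F,G,H,A,B,C]
After op 2 (replace(7, 'b')): offset=3, physical=[A,B,b,D,E,F,G,H], logical=[D,E,F,G,H,A,B,b]
After op 3 (replace(6, 'i')): offset=3, physical=[A,i,b,D,E,F,G,H], logical=[D,E,F,G,H,A,i,b]
After op 4 (replace(0, 'a')): offset=3, physical=[A,i,b,a,E,F,G,H], logical=[a,E,F,G,H,A,i,b]
After op 5 (rotate(-2)): offset=1, physical=[A,i,b,a,E,F,G,H], logical=[i,b,a,E,F,G,H,A]
After op 6 (rotate(+2)): offset=3, physical=[A,i,b,a,E,F,G,H], logical=[a,E,F,G,H,A,i,b]
After op 7 (replace(5, 'n')): offset=3, physical=[n,i,b,a,E,F,G,H], logical=[a,E,F,G,H,n,i,b]
After op 8 (rotate(-1)): offset=2, physical=[n,i,b,a,E,F,G,H], logical=[b,a,E,F,G,H,n,i]
After op 9 (replace(3, 'f')): offset=2, physical=[n,i,b,a,E,f,G,H], logical=[b,a,E,f,G,H,n,i]
After op 10 (swap(5, 7)): offset=2, physical=[n,H,b,a,E,f,G,i], logical=[b,a,E,f,G,i,n,H]
After op 11 (rotate(+3)): offset=5, physical=[n,H,b,a,E,f,G,i], logical=[f,G,i,n,H,b,a,E]
After op 12 (rotate(+3)): offset=0, physical=[n,H,b,a,E,f,G,i], logical=[n,H,b,a,E,f,G,i]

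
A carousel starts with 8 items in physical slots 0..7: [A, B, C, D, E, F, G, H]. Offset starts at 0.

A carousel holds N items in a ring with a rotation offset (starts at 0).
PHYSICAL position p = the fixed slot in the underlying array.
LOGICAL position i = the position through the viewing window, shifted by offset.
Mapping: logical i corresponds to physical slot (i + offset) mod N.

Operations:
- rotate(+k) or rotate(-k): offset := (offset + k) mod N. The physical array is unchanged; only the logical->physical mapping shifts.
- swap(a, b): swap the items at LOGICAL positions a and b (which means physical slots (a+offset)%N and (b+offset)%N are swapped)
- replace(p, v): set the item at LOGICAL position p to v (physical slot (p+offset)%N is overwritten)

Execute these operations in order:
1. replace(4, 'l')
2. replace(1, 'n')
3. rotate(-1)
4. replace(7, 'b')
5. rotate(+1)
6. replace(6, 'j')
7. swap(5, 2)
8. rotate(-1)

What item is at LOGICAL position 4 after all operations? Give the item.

After op 1 (replace(4, 'l')): offset=0, physical=[A,B,C,D,l,F,G,H], logical=[A,B,C,D,l,F,G,H]
After op 2 (replace(1, 'n')): offset=0, physical=[A,n,C,D,l,F,G,H], logical=[A,n,C,D,l,F,G,H]
After op 3 (rotate(-1)): offset=7, physical=[A,n,C,D,l,F,G,H], logical=[H,A,n,C,D,l,F,G]
After op 4 (replace(7, 'b')): offset=7, physical=[A,n,C,D,l,F,b,H], logical=[H,A,n,C,D,l,F,b]
After op 5 (rotate(+1)): offset=0, physical=[A,n,C,D,l,F,b,H], logical=[A,n,C,D,l,F,b,H]
After op 6 (replace(6, 'j')): offset=0, physical=[A,n,C,D,l,F,j,H], logical=[A,n,C,D,l,F,j,H]
After op 7 (swap(5, 2)): offset=0, physical=[A,n,F,D,l,C,j,H], logical=[A,n,F,D,l,C,j,H]
After op 8 (rotate(-1)): offset=7, physical=[A,n,F,D,l,C,j,H], logical=[H,A,n,F,D,l,C,j]

Answer: D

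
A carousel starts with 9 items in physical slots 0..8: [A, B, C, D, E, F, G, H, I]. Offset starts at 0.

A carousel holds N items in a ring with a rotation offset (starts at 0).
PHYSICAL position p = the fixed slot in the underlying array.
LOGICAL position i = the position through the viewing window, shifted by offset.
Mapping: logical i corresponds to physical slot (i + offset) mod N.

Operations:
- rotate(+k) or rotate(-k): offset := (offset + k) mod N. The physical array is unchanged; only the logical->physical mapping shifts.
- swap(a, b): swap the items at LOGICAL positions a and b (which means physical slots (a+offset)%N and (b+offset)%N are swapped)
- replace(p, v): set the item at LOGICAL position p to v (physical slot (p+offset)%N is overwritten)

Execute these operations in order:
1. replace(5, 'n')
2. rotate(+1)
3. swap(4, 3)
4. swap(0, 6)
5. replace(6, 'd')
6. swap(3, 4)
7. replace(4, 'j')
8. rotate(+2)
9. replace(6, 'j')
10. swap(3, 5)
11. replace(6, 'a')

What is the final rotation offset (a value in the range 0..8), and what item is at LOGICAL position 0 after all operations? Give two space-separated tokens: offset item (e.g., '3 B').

Answer: 3 D

Derivation:
After op 1 (replace(5, 'n')): offset=0, physical=[A,B,C,D,E,n,G,H,I], logical=[A,B,C,D,E,n,G,H,I]
After op 2 (rotate(+1)): offset=1, physical=[A,B,C,D,E,n,G,H,I], logical=[B,C,D,E,n,G,H,I,A]
After op 3 (swap(4, 3)): offset=1, physical=[A,B,C,D,n,E,G,H,I], logical=[B,C,D,n,E,G,H,I,A]
After op 4 (swap(0, 6)): offset=1, physical=[A,H,C,D,n,E,G,B,I], logical=[H,C,D,n,E,G,B,I,A]
After op 5 (replace(6, 'd')): offset=1, physical=[A,H,C,D,n,E,G,d,I], logical=[H,C,D,n,E,G,d,I,A]
After op 6 (swap(3, 4)): offset=1, physical=[A,H,C,D,E,n,G,d,I], logical=[H,C,D,E,n,G,d,I,A]
After op 7 (replace(4, 'j')): offset=1, physical=[A,H,C,D,E,j,G,d,I], logical=[H,C,D,E,j,G,d,I,A]
After op 8 (rotate(+2)): offset=3, physical=[A,H,C,D,E,j,G,d,I], logical=[D,E,j,G,d,I,A,H,C]
After op 9 (replace(6, 'j')): offset=3, physical=[j,H,C,D,E,j,G,d,I], logical=[D,E,j,G,d,I,j,H,C]
After op 10 (swap(3, 5)): offset=3, physical=[j,H,C,D,E,j,I,d,G], logical=[D,E,j,I,d,G,j,H,C]
After op 11 (replace(6, 'a')): offset=3, physical=[a,H,C,D,E,j,I,d,G], logical=[D,E,j,I,d,G,a,H,C]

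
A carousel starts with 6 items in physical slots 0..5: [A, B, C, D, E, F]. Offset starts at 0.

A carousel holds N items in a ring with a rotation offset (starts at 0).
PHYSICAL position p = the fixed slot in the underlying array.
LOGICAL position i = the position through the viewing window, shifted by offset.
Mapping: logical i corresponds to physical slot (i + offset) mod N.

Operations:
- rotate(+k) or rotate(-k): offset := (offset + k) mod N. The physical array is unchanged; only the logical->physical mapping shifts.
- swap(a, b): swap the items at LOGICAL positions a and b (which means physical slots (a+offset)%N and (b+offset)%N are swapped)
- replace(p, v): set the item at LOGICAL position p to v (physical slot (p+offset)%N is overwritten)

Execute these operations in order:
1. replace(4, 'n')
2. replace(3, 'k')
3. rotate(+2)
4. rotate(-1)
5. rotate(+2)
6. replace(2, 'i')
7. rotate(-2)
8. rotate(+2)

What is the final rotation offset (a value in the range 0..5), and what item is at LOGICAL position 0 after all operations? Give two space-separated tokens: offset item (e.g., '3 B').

Answer: 3 k

Derivation:
After op 1 (replace(4, 'n')): offset=0, physical=[A,B,C,D,n,F], logical=[A,B,C,D,n,F]
After op 2 (replace(3, 'k')): offset=0, physical=[A,B,C,k,n,F], logical=[A,B,C,k,n,F]
After op 3 (rotate(+2)): offset=2, physical=[A,B,C,k,n,F], logical=[C,k,n,F,A,B]
After op 4 (rotate(-1)): offset=1, physical=[A,B,C,k,n,F], logical=[B,C,k,n,F,A]
After op 5 (rotate(+2)): offset=3, physical=[A,B,C,k,n,F], logical=[k,n,F,A,B,C]
After op 6 (replace(2, 'i')): offset=3, physical=[A,B,C,k,n,i], logical=[k,n,i,A,B,C]
After op 7 (rotate(-2)): offset=1, physical=[A,B,C,k,n,i], logical=[B,C,k,n,i,A]
After op 8 (rotate(+2)): offset=3, physical=[A,B,C,k,n,i], logical=[k,n,i,A,B,C]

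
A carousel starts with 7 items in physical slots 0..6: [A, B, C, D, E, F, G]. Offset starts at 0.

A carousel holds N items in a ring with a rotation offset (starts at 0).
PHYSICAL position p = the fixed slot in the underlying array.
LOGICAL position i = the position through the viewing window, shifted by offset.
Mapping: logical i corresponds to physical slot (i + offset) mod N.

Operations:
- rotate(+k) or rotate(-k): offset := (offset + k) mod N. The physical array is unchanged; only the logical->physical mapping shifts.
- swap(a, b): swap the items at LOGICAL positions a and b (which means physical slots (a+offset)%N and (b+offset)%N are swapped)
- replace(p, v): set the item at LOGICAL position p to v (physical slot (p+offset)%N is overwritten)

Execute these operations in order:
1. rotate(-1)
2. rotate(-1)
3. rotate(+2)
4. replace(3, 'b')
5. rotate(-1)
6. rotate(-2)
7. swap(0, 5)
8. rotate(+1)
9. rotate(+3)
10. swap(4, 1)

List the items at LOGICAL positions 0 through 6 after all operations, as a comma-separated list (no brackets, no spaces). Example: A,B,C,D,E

After op 1 (rotate(-1)): offset=6, physical=[A,B,C,D,E,F,G], logical=[G,A,B,C,D,E,F]
After op 2 (rotate(-1)): offset=5, physical=[A,B,C,D,E,F,G], logical=[F,G,A,B,C,D,E]
After op 3 (rotate(+2)): offset=0, physical=[A,B,C,D,E,F,G], logical=[A,B,C,D,E,F,G]
After op 4 (replace(3, 'b')): offset=0, physical=[A,B,C,b,E,F,G], logical=[A,B,C,b,E,F,G]
After op 5 (rotate(-1)): offset=6, physical=[A,B,C,b,E,F,G], logical=[G,A,B,C,b,E,F]
After op 6 (rotate(-2)): offset=4, physical=[A,B,C,b,E,F,G], logical=[E,F,G,A,B,C,b]
After op 7 (swap(0, 5)): offset=4, physical=[A,B,E,b,C,F,G], logical=[C,F,G,A,B,E,b]
After op 8 (rotate(+1)): offset=5, physical=[A,B,E,b,C,F,G], logical=[F,G,A,B,E,b,C]
After op 9 (rotate(+3)): offset=1, physical=[A,B,E,b,C,F,G], logical=[B,E,b,C,F,G,A]
After op 10 (swap(4, 1)): offset=1, physical=[A,B,F,b,C,E,G], logical=[B,F,b,C,E,G,A]

Answer: B,F,b,C,E,G,A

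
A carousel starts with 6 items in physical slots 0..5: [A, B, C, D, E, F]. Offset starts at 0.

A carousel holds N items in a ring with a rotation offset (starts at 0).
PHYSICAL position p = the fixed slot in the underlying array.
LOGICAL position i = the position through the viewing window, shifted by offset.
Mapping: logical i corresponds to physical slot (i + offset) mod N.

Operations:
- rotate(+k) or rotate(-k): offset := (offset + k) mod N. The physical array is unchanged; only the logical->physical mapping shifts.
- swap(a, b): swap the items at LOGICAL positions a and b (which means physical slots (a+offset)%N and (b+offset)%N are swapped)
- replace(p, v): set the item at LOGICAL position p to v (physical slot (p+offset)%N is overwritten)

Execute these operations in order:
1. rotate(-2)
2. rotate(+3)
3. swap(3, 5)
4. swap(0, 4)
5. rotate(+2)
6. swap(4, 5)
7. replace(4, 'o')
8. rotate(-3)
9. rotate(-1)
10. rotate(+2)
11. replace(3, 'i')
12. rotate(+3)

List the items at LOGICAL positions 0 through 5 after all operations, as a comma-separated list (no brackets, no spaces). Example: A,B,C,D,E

After op 1 (rotate(-2)): offset=4, physical=[A,B,C,D,E,F], logical=[E,F,A,B,C,D]
After op 2 (rotate(+3)): offset=1, physical=[A,B,C,D,E,F], logical=[B,C,D,E,F,A]
After op 3 (swap(3, 5)): offset=1, physical=[E,B,C,D,A,F], logical=[B,C,D,A,F,E]
After op 4 (swap(0, 4)): offset=1, physical=[E,F,C,D,A,B], logical=[F,C,D,A,B,E]
After op 5 (rotate(+2)): offset=3, physical=[E,F,C,D,A,B], logical=[D,A,B,E,F,C]
After op 6 (swap(4, 5)): offset=3, physical=[E,C,F,D,A,B], logical=[D,A,B,E,C,F]
After op 7 (replace(4, 'o')): offset=3, physical=[E,o,F,D,A,B], logical=[D,A,B,E,o,F]
After op 8 (rotate(-3)): offset=0, physical=[E,o,F,D,A,B], logical=[E,o,F,D,A,B]
After op 9 (rotate(-1)): offset=5, physical=[E,o,F,D,A,B], logical=[B,E,o,F,D,A]
After op 10 (rotate(+2)): offset=1, physical=[E,o,F,D,A,B], logical=[o,F,D,A,B,E]
After op 11 (replace(3, 'i')): offset=1, physical=[E,o,F,D,i,B], logical=[o,F,D,i,B,E]
After op 12 (rotate(+3)): offset=4, physical=[E,o,F,D,i,B], logical=[i,B,E,o,F,D]

Answer: i,B,E,o,F,D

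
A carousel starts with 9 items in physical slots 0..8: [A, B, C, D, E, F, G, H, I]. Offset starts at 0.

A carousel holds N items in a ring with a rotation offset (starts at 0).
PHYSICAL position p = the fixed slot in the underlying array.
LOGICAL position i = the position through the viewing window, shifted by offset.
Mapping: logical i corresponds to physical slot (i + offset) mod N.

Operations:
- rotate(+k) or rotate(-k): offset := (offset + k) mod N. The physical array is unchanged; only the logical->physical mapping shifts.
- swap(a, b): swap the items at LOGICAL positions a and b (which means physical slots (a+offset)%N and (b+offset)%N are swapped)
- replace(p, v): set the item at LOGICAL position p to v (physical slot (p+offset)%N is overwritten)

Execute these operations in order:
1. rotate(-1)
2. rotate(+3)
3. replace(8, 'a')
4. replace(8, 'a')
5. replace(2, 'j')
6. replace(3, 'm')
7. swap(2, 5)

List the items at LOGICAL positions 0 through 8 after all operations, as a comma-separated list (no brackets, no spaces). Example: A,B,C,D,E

Answer: C,D,H,m,G,j,I,A,a

Derivation:
After op 1 (rotate(-1)): offset=8, physical=[A,B,C,D,E,F,G,H,I], logical=[I,A,B,C,D,E,F,G,H]
After op 2 (rotate(+3)): offset=2, physical=[A,B,C,D,E,F,G,H,I], logical=[C,D,E,F,G,H,I,A,B]
After op 3 (replace(8, 'a')): offset=2, physical=[A,a,C,D,E,F,G,H,I], logical=[C,D,E,F,G,H,I,A,a]
After op 4 (replace(8, 'a')): offset=2, physical=[A,a,C,D,E,F,G,H,I], logical=[C,D,E,F,G,H,I,A,a]
After op 5 (replace(2, 'j')): offset=2, physical=[A,a,C,D,j,F,G,H,I], logical=[C,D,j,F,G,H,I,A,a]
After op 6 (replace(3, 'm')): offset=2, physical=[A,a,C,D,j,m,G,H,I], logical=[C,D,j,m,G,H,I,A,a]
After op 7 (swap(2, 5)): offset=2, physical=[A,a,C,D,H,m,G,j,I], logical=[C,D,H,m,G,j,I,A,a]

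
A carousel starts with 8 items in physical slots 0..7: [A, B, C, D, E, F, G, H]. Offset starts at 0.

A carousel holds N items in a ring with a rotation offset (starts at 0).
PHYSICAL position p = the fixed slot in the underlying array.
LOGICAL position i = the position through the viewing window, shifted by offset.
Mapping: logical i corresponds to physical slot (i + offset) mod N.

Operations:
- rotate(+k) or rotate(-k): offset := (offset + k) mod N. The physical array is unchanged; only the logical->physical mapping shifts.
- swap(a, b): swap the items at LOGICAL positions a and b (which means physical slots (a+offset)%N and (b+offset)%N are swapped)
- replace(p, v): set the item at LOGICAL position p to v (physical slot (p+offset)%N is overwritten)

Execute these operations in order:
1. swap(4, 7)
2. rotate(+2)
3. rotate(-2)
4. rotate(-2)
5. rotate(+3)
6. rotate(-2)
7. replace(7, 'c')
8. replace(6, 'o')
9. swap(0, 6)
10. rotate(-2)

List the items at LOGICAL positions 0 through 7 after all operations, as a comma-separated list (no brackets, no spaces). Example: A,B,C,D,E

After op 1 (swap(4, 7)): offset=0, physical=[A,B,C,D,H,F,G,E], logical=[A,B,C,D,H,F,G,E]
After op 2 (rotate(+2)): offset=2, physical=[A,B,C,D,H,F,G,E], logical=[C,D,H,F,G,E,A,B]
After op 3 (rotate(-2)): offset=0, physical=[A,B,C,D,H,F,G,E], logical=[A,B,C,D,H,F,G,E]
After op 4 (rotate(-2)): offset=6, physical=[A,B,C,D,H,F,G,E], logical=[G,E,A,B,C,D,H,F]
After op 5 (rotate(+3)): offset=1, physical=[A,B,C,D,H,F,G,E], logical=[B,C,D,H,F,G,E,A]
After op 6 (rotate(-2)): offset=7, physical=[A,B,C,D,H,F,G,E], logical=[E,A,B,C,D,H,F,G]
After op 7 (replace(7, 'c')): offset=7, physical=[A,B,C,D,H,F,c,E], logical=[E,A,B,C,D,H,F,c]
After op 8 (replace(6, 'o')): offset=7, physical=[A,B,C,D,H,o,c,E], logical=[E,A,B,C,D,H,o,c]
After op 9 (swap(0, 6)): offset=7, physical=[A,B,C,D,H,E,c,o], logical=[o,A,B,C,D,H,E,c]
After op 10 (rotate(-2)): offset=5, physical=[A,B,C,D,H,E,c,o], logical=[E,c,o,A,B,C,D,H]

Answer: E,c,o,A,B,C,D,H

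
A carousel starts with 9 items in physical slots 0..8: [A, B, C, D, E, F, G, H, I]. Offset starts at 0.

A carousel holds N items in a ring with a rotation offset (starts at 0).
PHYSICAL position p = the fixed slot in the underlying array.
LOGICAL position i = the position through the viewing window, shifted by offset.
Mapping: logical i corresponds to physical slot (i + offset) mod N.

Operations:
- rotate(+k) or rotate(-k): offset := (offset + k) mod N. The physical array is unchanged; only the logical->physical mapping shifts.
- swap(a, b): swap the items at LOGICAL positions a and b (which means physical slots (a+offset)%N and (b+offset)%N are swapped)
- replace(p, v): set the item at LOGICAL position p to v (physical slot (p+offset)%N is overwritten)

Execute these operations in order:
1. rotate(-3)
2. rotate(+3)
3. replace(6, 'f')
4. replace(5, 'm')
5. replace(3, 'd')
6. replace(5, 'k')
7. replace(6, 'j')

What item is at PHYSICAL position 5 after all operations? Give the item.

After op 1 (rotate(-3)): offset=6, physical=[A,B,C,D,E,F,G,H,I], logical=[G,H,I,A,B,C,D,E,F]
After op 2 (rotate(+3)): offset=0, physical=[A,B,C,D,E,F,G,H,I], logical=[A,B,C,D,E,F,G,H,I]
After op 3 (replace(6, 'f')): offset=0, physical=[A,B,C,D,E,F,f,H,I], logical=[A,B,C,D,E,F,f,H,I]
After op 4 (replace(5, 'm')): offset=0, physical=[A,B,C,D,E,m,f,H,I], logical=[A,B,C,D,E,m,f,H,I]
After op 5 (replace(3, 'd')): offset=0, physical=[A,B,C,d,E,m,f,H,I], logical=[A,B,C,d,E,m,f,H,I]
After op 6 (replace(5, 'k')): offset=0, physical=[A,B,C,d,E,k,f,H,I], logical=[A,B,C,d,E,k,f,H,I]
After op 7 (replace(6, 'j')): offset=0, physical=[A,B,C,d,E,k,j,H,I], logical=[A,B,C,d,E,k,j,H,I]

Answer: k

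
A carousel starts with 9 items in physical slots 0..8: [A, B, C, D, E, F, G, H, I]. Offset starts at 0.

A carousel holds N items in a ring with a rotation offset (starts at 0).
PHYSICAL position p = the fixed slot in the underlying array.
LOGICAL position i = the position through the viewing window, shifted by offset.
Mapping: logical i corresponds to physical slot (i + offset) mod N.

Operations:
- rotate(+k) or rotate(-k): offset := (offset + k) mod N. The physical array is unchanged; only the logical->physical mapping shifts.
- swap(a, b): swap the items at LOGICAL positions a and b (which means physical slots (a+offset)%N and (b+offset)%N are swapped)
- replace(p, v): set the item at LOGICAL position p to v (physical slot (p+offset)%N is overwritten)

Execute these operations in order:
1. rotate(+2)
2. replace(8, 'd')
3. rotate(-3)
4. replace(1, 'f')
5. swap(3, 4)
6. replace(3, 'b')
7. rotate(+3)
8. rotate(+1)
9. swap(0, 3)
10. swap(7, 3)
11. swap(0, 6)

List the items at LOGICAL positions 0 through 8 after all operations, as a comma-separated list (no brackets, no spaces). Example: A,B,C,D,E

Answer: f,E,F,d,H,I,G,C,b

Derivation:
After op 1 (rotate(+2)): offset=2, physical=[A,B,C,D,E,F,G,H,I], logical=[C,D,E,F,G,H,I,A,B]
After op 2 (replace(8, 'd')): offset=2, physical=[A,d,C,D,E,F,G,H,I], logical=[C,D,E,F,G,H,I,A,d]
After op 3 (rotate(-3)): offset=8, physical=[A,d,C,D,E,F,G,H,I], logical=[I,A,d,C,D,E,F,G,H]
After op 4 (replace(1, 'f')): offset=8, physical=[f,d,C,D,E,F,G,H,I], logical=[I,f,d,C,D,E,F,G,H]
After op 5 (swap(3, 4)): offset=8, physical=[f,d,D,C,E,F,G,H,I], logical=[I,f,d,D,C,E,F,G,H]
After op 6 (replace(3, 'b')): offset=8, physical=[f,d,b,C,E,F,G,H,I], logical=[I,f,d,b,C,E,F,G,H]
After op 7 (rotate(+3)): offset=2, physical=[f,d,b,C,E,F,G,H,I], logical=[b,C,E,F,G,H,I,f,d]
After op 8 (rotate(+1)): offset=3, physical=[f,d,b,C,E,F,G,H,I], logical=[C,E,F,G,H,I,f,d,b]
After op 9 (swap(0, 3)): offset=3, physical=[f,d,b,G,E,F,C,H,I], logical=[G,E,F,C,H,I,f,d,b]
After op 10 (swap(7, 3)): offset=3, physical=[f,C,b,G,E,F,d,H,I], logical=[G,E,F,d,H,I,f,C,b]
After op 11 (swap(0, 6)): offset=3, physical=[G,C,b,f,E,F,d,H,I], logical=[f,E,F,d,H,I,G,C,b]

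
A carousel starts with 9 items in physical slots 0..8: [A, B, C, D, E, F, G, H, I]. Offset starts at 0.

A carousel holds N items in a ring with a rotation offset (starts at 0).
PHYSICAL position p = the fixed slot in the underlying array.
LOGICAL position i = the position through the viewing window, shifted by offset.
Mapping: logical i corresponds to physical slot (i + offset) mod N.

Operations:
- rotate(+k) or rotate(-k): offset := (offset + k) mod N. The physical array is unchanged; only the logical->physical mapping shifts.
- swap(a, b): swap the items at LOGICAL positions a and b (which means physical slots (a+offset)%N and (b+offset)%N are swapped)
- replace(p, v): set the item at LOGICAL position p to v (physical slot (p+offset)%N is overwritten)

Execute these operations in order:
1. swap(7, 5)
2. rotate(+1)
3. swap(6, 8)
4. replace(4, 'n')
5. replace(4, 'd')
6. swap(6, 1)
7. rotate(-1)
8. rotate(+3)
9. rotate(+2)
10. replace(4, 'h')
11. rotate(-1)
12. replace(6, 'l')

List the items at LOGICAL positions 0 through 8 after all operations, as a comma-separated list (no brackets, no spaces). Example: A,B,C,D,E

After op 1 (swap(7, 5)): offset=0, physical=[A,B,C,D,E,H,G,F,I], logical=[A,B,C,D,E,H,G,F,I]
After op 2 (rotate(+1)): offset=1, physical=[A,B,C,D,E,H,G,F,I], logical=[B,C,D,E,H,G,F,I,A]
After op 3 (swap(6, 8)): offset=1, physical=[F,B,C,D,E,H,G,A,I], logical=[B,C,D,E,H,G,A,I,F]
After op 4 (replace(4, 'n')): offset=1, physical=[F,B,C,D,E,n,G,A,I], logical=[B,C,D,E,n,G,A,I,F]
After op 5 (replace(4, 'd')): offset=1, physical=[F,B,C,D,E,d,G,A,I], logical=[B,C,D,E,d,G,A,I,F]
After op 6 (swap(6, 1)): offset=1, physical=[F,B,A,D,E,d,G,C,I], logical=[B,A,D,E,d,G,C,I,F]
After op 7 (rotate(-1)): offset=0, physical=[F,B,A,D,E,d,G,C,I], logical=[F,B,A,D,E,d,G,C,I]
After op 8 (rotate(+3)): offset=3, physical=[F,B,A,D,E,d,G,C,I], logical=[D,E,d,G,C,I,F,B,A]
After op 9 (rotate(+2)): offset=5, physical=[F,B,A,D,E,d,G,C,I], logical=[d,G,C,I,F,B,A,D,E]
After op 10 (replace(4, 'h')): offset=5, physical=[h,B,A,D,E,d,G,C,I], logical=[d,G,C,I,h,B,A,D,E]
After op 11 (rotate(-1)): offset=4, physical=[h,B,A,D,E,d,G,C,I], logical=[E,d,G,C,I,h,B,A,D]
After op 12 (replace(6, 'l')): offset=4, physical=[h,l,A,D,E,d,G,C,I], logical=[E,d,G,C,I,h,l,A,D]

Answer: E,d,G,C,I,h,l,A,D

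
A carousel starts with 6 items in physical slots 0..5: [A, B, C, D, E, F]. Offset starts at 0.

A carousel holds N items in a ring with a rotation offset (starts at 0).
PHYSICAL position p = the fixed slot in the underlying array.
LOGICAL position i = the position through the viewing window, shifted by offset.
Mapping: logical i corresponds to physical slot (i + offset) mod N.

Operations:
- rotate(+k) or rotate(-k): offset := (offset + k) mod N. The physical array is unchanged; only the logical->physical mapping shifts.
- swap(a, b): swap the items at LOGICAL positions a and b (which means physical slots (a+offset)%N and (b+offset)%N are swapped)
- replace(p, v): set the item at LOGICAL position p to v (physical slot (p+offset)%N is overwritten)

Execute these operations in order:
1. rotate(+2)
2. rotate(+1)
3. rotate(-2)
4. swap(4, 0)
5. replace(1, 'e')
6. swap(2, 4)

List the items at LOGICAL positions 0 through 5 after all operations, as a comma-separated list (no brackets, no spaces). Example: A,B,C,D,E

Answer: F,e,B,E,D,A

Derivation:
After op 1 (rotate(+2)): offset=2, physical=[A,B,C,D,E,F], logical=[C,D,E,F,A,B]
After op 2 (rotate(+1)): offset=3, physical=[A,B,C,D,E,F], logical=[D,E,F,A,B,C]
After op 3 (rotate(-2)): offset=1, physical=[A,B,C,D,E,F], logical=[B,C,D,E,F,A]
After op 4 (swap(4, 0)): offset=1, physical=[A,F,C,D,E,B], logical=[F,C,D,E,B,A]
After op 5 (replace(1, 'e')): offset=1, physical=[A,F,e,D,E,B], logical=[F,e,D,E,B,A]
After op 6 (swap(2, 4)): offset=1, physical=[A,F,e,B,E,D], logical=[F,e,B,E,D,A]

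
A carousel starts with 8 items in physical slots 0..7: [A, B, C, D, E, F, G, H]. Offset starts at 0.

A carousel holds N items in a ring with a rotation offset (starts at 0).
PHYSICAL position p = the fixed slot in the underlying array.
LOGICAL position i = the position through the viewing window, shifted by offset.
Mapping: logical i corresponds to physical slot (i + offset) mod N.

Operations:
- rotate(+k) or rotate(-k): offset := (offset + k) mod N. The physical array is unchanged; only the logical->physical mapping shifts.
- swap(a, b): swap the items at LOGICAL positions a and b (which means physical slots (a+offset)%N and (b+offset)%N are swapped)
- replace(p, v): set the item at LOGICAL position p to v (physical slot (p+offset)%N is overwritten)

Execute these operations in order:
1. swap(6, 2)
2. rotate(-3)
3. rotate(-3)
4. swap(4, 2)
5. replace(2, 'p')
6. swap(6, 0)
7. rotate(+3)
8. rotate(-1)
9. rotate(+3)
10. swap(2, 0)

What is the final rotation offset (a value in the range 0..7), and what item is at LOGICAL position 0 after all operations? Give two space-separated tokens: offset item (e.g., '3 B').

After op 1 (swap(6, 2)): offset=0, physical=[A,B,G,D,E,F,C,H], logical=[A,B,G,D,E,F,C,H]
After op 2 (rotate(-3)): offset=5, physical=[A,B,G,D,E,F,C,H], logical=[F,C,H,A,B,G,D,E]
After op 3 (rotate(-3)): offset=2, physical=[A,B,G,D,E,F,C,H], logical=[G,D,E,F,C,H,A,B]
After op 4 (swap(4, 2)): offset=2, physical=[A,B,G,D,C,F,E,H], logical=[G,D,C,F,E,H,A,B]
After op 5 (replace(2, 'p')): offset=2, physical=[A,B,G,D,p,F,E,H], logical=[G,D,p,F,E,H,A,B]
After op 6 (swap(6, 0)): offset=2, physical=[G,B,A,D,p,F,E,H], logical=[A,D,p,F,E,H,G,B]
After op 7 (rotate(+3)): offset=5, physical=[G,B,A,D,p,F,E,H], logical=[F,E,H,G,B,A,D,p]
After op 8 (rotate(-1)): offset=4, physical=[G,B,A,D,p,F,E,H], logical=[p,F,E,H,G,B,A,D]
After op 9 (rotate(+3)): offset=7, physical=[G,B,A,D,p,F,E,H], logical=[H,G,B,A,D,p,F,E]
After op 10 (swap(2, 0)): offset=7, physical=[G,H,A,D,p,F,E,B], logical=[B,G,H,A,D,p,F,E]

Answer: 7 B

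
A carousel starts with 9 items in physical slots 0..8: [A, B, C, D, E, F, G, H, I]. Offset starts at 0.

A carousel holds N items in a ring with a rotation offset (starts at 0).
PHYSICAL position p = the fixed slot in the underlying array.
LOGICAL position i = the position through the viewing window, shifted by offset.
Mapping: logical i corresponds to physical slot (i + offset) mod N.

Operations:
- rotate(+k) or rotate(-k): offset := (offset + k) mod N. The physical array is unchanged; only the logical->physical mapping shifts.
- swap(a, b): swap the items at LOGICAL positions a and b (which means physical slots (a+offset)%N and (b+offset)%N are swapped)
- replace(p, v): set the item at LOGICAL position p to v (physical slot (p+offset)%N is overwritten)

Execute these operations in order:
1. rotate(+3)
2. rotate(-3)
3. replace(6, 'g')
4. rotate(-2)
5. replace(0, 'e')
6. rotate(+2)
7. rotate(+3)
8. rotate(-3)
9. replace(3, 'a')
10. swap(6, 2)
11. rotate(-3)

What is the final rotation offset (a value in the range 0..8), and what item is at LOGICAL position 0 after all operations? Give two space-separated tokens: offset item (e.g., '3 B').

After op 1 (rotate(+3)): offset=3, physical=[A,B,C,D,E,F,G,H,I], logical=[D,E,F,G,H,I,A,B,C]
After op 2 (rotate(-3)): offset=0, physical=[A,B,C,D,E,F,G,H,I], logical=[A,B,C,D,E,F,G,H,I]
After op 3 (replace(6, 'g')): offset=0, physical=[A,B,C,D,E,F,g,H,I], logical=[A,B,C,D,E,F,g,H,I]
After op 4 (rotate(-2)): offset=7, physical=[A,B,C,D,E,F,g,H,I], logical=[H,I,A,B,C,D,E,F,g]
After op 5 (replace(0, 'e')): offset=7, physical=[A,B,C,D,E,F,g,e,I], logical=[e,I,A,B,C,D,E,F,g]
After op 6 (rotate(+2)): offset=0, physical=[A,B,C,D,E,F,g,e,I], logical=[A,B,C,D,E,F,g,e,I]
After op 7 (rotate(+3)): offset=3, physical=[A,B,C,D,E,F,g,e,I], logical=[D,E,F,g,e,I,A,B,C]
After op 8 (rotate(-3)): offset=0, physical=[A,B,C,D,E,F,g,e,I], logical=[A,B,C,D,E,F,g,e,I]
After op 9 (replace(3, 'a')): offset=0, physical=[A,B,C,a,E,F,g,e,I], logical=[A,B,C,a,E,F,g,e,I]
After op 10 (swap(6, 2)): offset=0, physical=[A,B,g,a,E,F,C,e,I], logical=[A,B,g,a,E,F,C,e,I]
After op 11 (rotate(-3)): offset=6, physical=[A,B,g,a,E,F,C,e,I], logical=[C,e,I,A,B,g,a,E,F]

Answer: 6 C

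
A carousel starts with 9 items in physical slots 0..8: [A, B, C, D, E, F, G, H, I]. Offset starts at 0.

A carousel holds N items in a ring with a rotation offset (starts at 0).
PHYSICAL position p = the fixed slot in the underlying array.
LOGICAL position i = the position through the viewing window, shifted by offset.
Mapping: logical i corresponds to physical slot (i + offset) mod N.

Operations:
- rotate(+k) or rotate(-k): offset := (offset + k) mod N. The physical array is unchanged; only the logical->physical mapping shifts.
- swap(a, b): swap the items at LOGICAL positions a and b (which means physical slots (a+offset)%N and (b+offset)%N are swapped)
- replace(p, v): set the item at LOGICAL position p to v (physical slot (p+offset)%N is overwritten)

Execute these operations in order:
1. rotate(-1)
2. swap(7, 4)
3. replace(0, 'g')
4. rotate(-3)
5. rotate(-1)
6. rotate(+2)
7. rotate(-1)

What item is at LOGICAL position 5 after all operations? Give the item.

Answer: B

Derivation:
After op 1 (rotate(-1)): offset=8, physical=[A,B,C,D,E,F,G,H,I], logical=[I,A,B,C,D,E,F,G,H]
After op 2 (swap(7, 4)): offset=8, physical=[A,B,C,G,E,F,D,H,I], logical=[I,A,B,C,G,E,F,D,H]
After op 3 (replace(0, 'g')): offset=8, physical=[A,B,C,G,E,F,D,H,g], logical=[g,A,B,C,G,E,F,D,H]
After op 4 (rotate(-3)): offset=5, physical=[A,B,C,G,E,F,D,H,g], logical=[F,D,H,g,A,B,C,G,E]
After op 5 (rotate(-1)): offset=4, physical=[A,B,C,G,E,F,D,H,g], logical=[E,F,D,H,g,A,B,C,G]
After op 6 (rotate(+2)): offset=6, physical=[A,B,C,G,E,F,D,H,g], logical=[D,H,g,A,B,C,G,E,F]
After op 7 (rotate(-1)): offset=5, physical=[A,B,C,G,E,F,D,H,g], logical=[F,D,H,g,A,B,C,G,E]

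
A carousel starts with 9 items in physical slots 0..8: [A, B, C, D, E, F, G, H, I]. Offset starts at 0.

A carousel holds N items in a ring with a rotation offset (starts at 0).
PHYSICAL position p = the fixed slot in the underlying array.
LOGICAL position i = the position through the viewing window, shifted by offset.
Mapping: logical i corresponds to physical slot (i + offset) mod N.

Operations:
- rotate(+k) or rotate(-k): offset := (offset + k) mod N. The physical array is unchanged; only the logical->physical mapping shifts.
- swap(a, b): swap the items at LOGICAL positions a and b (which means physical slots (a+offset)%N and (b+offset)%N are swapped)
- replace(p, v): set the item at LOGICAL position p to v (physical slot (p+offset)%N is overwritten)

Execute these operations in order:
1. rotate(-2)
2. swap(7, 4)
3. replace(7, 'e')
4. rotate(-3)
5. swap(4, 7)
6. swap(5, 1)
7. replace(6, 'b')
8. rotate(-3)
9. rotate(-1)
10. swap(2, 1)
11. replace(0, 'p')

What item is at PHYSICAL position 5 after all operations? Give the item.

Answer: A

Derivation:
After op 1 (rotate(-2)): offset=7, physical=[A,B,C,D,E,F,G,H,I], logical=[H,I,A,B,C,D,E,F,G]
After op 2 (swap(7, 4)): offset=7, physical=[A,B,F,D,E,C,G,H,I], logical=[H,I,A,B,F,D,E,C,G]
After op 3 (replace(7, 'e')): offset=7, physical=[A,B,F,D,E,e,G,H,I], logical=[H,I,A,B,F,D,E,e,G]
After op 4 (rotate(-3)): offset=4, physical=[A,B,F,D,E,e,G,H,I], logical=[E,e,G,H,I,A,B,F,D]
After op 5 (swap(4, 7)): offset=4, physical=[A,B,I,D,E,e,G,H,F], logical=[E,e,G,H,F,A,B,I,D]
After op 6 (swap(5, 1)): offset=4, physical=[e,B,I,D,E,A,G,H,F], logical=[E,A,G,H,F,e,B,I,D]
After op 7 (replace(6, 'b')): offset=4, physical=[e,b,I,D,E,A,G,H,F], logical=[E,A,G,H,F,e,b,I,D]
After op 8 (rotate(-3)): offset=1, physical=[e,b,I,D,E,A,G,H,F], logical=[b,I,D,E,A,G,H,F,e]
After op 9 (rotate(-1)): offset=0, physical=[e,b,I,D,E,A,G,H,F], logical=[e,b,I,D,E,A,G,H,F]
After op 10 (swap(2, 1)): offset=0, physical=[e,I,b,D,E,A,G,H,F], logical=[e,I,b,D,E,A,G,H,F]
After op 11 (replace(0, 'p')): offset=0, physical=[p,I,b,D,E,A,G,H,F], logical=[p,I,b,D,E,A,G,H,F]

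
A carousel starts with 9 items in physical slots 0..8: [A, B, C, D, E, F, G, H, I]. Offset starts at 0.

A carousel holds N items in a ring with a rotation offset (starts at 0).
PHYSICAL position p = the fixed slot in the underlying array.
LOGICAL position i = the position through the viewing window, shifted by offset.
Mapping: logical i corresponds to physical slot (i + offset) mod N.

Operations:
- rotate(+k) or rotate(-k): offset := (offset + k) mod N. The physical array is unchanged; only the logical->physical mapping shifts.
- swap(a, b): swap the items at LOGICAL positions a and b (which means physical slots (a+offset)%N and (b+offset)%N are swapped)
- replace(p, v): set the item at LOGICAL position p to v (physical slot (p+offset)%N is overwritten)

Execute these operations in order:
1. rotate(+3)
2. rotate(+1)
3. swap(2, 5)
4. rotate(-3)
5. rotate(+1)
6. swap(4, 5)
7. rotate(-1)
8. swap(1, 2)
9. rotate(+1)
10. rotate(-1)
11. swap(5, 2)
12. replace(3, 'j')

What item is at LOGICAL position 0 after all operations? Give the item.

Answer: B

Derivation:
After op 1 (rotate(+3)): offset=3, physical=[A,B,C,D,E,F,G,H,I], logical=[D,E,F,G,H,I,A,B,C]
After op 2 (rotate(+1)): offset=4, physical=[A,B,C,D,E,F,G,H,I], logical=[E,F,G,H,I,A,B,C,D]
After op 3 (swap(2, 5)): offset=4, physical=[G,B,C,D,E,F,A,H,I], logical=[E,F,A,H,I,G,B,C,D]
After op 4 (rotate(-3)): offset=1, physical=[G,B,C,D,E,F,A,H,I], logical=[B,C,D,E,F,A,H,I,G]
After op 5 (rotate(+1)): offset=2, physical=[G,B,C,D,E,F,A,H,I], logical=[C,D,E,F,A,H,I,G,B]
After op 6 (swap(4, 5)): offset=2, physical=[G,B,C,D,E,F,H,A,I], logical=[C,D,E,F,H,A,I,G,B]
After op 7 (rotate(-1)): offset=1, physical=[G,B,C,D,E,F,H,A,I], logical=[B,C,D,E,F,H,A,I,G]
After op 8 (swap(1, 2)): offset=1, physical=[G,B,D,C,E,F,H,A,I], logical=[B,D,C,E,F,H,A,I,G]
After op 9 (rotate(+1)): offset=2, physical=[G,B,D,C,E,F,H,A,I], logical=[D,C,E,F,H,A,I,G,B]
After op 10 (rotate(-1)): offset=1, physical=[G,B,D,C,E,F,H,A,I], logical=[B,D,C,E,F,H,A,I,G]
After op 11 (swap(5, 2)): offset=1, physical=[G,B,D,H,E,F,C,A,I], logical=[B,D,H,E,F,C,A,I,G]
After op 12 (replace(3, 'j')): offset=1, physical=[G,B,D,H,j,F,C,A,I], logical=[B,D,H,j,F,C,A,I,G]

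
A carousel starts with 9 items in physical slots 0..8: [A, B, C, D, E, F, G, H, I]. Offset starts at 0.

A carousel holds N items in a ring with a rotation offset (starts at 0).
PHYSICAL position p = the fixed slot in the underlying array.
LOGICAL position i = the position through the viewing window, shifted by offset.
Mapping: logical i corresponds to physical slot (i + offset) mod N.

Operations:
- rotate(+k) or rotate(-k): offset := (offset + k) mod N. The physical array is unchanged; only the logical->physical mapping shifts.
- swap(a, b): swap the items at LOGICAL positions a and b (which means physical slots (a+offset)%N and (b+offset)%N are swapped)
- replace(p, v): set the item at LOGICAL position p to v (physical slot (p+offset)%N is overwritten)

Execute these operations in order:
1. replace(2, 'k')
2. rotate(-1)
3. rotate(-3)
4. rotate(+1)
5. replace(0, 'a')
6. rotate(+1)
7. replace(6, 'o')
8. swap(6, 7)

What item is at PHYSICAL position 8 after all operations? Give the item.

After op 1 (replace(2, 'k')): offset=0, physical=[A,B,k,D,E,F,G,H,I], logical=[A,B,k,D,E,F,G,H,I]
After op 2 (rotate(-1)): offset=8, physical=[A,B,k,D,E,F,G,H,I], logical=[I,A,B,k,D,E,F,G,H]
After op 3 (rotate(-3)): offset=5, physical=[A,B,k,D,E,F,G,H,I], logical=[F,G,H,I,A,B,k,D,E]
After op 4 (rotate(+1)): offset=6, physical=[A,B,k,D,E,F,G,H,I], logical=[G,H,I,A,B,k,D,E,F]
After op 5 (replace(0, 'a')): offset=6, physical=[A,B,k,D,E,F,a,H,I], logical=[a,H,I,A,B,k,D,E,F]
After op 6 (rotate(+1)): offset=7, physical=[A,B,k,D,E,F,a,H,I], logical=[H,I,A,B,k,D,E,F,a]
After op 7 (replace(6, 'o')): offset=7, physical=[A,B,k,D,o,F,a,H,I], logical=[H,I,A,B,k,D,o,F,a]
After op 8 (swap(6, 7)): offset=7, physical=[A,B,k,D,F,o,a,H,I], logical=[H,I,A,B,k,D,F,o,a]

Answer: I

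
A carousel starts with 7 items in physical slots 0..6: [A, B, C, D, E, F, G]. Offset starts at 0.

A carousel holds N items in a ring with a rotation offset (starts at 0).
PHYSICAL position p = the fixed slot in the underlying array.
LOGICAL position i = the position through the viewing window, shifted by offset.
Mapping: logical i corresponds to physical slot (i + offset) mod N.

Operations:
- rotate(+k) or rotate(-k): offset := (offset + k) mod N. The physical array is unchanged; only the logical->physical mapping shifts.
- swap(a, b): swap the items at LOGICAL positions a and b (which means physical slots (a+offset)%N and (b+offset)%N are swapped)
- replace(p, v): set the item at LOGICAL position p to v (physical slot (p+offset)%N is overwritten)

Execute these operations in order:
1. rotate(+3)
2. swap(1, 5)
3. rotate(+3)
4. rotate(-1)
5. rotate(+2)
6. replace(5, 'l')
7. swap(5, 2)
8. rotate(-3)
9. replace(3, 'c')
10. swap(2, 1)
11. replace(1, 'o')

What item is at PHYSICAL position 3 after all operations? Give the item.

Answer: D

Derivation:
After op 1 (rotate(+3)): offset=3, physical=[A,B,C,D,E,F,G], logical=[D,E,F,G,A,B,C]
After op 2 (swap(1, 5)): offset=3, physical=[A,E,C,D,B,F,G], logical=[D,B,F,G,A,E,C]
After op 3 (rotate(+3)): offset=6, physical=[A,E,C,D,B,F,G], logical=[G,A,E,C,D,B,F]
After op 4 (rotate(-1)): offset=5, physical=[A,E,C,D,B,F,G], logical=[F,G,A,E,C,D,B]
After op 5 (rotate(+2)): offset=0, physical=[A,E,C,D,B,F,G], logical=[A,E,C,D,B,F,G]
After op 6 (replace(5, 'l')): offset=0, physical=[A,E,C,D,B,l,G], logical=[A,E,C,D,B,l,G]
After op 7 (swap(5, 2)): offset=0, physical=[A,E,l,D,B,C,G], logical=[A,E,l,D,B,C,G]
After op 8 (rotate(-3)): offset=4, physical=[A,E,l,D,B,C,G], logical=[B,C,G,A,E,l,D]
After op 9 (replace(3, 'c')): offset=4, physical=[c,E,l,D,B,C,G], logical=[B,C,G,c,E,l,D]
After op 10 (swap(2, 1)): offset=4, physical=[c,E,l,D,B,G,C], logical=[B,G,C,c,E,l,D]
After op 11 (replace(1, 'o')): offset=4, physical=[c,E,l,D,B,o,C], logical=[B,o,C,c,E,l,D]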